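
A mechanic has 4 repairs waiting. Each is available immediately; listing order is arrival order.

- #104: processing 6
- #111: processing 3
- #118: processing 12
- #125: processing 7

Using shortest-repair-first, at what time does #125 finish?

SPT (increasing processing time): #111 #104 #125 #118.
#111: 0→3
#104: 3→9
#125: 9→16

16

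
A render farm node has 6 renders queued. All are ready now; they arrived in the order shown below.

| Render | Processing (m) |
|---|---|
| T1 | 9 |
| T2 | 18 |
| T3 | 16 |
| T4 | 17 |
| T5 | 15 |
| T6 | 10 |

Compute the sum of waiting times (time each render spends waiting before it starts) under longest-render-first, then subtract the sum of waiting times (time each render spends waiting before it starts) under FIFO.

LPT (decreasing processing time): T2 T4 T3 T5 T6 T1.
T2: waits 0, runs 0→18
T4: waits 18, runs 18→35
T3: waits 35, runs 35→51
T5: waits 51, runs 51→66
T6: waits 66, runs 66→76
T1: waits 76, runs 76→85
Sum = 0+18+35+51+66+76 = 246.
FIFO (arrival order): T1 T2 T3 T4 T5 T6.
T1: waits 0, runs 0→9
T2: waits 9, runs 9→27
T3: waits 27, runs 27→43
T4: waits 43, runs 43→60
T5: waits 60, runs 60→75
T6: waits 75, runs 75→85
Sum = 0+9+27+43+60+75 = 214.
Difference = 246 − 214 = 32.

32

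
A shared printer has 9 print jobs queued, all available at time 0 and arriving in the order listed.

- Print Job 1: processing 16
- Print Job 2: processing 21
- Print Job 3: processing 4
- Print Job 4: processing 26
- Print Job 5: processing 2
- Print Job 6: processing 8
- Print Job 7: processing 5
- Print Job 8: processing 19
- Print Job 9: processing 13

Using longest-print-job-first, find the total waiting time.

639

LPT (decreasing processing time): Print Job 4 Print Job 2 Print Job 8 Print Job 1 Print Job 9 Print Job 6 Print Job 7 Print Job 3 Print Job 5.
Print Job 4: waits 0, runs 0→26
Print Job 2: waits 26, runs 26→47
Print Job 8: waits 47, runs 47→66
Print Job 1: waits 66, runs 66→82
Print Job 9: waits 82, runs 82→95
Print Job 6: waits 95, runs 95→103
Print Job 7: waits 103, runs 103→108
Print Job 3: waits 108, runs 108→112
Print Job 5: waits 112, runs 112→114
Sum = 0+26+47+66+82+95+103+108+112 = 639.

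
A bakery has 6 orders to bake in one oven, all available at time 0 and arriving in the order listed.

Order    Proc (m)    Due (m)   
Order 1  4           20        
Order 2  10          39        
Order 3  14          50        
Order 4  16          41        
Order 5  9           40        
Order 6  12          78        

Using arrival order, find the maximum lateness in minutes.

13

FIFO (arrival order): Order 1 Order 2 Order 3 Order 4 Order 5 Order 6.
Order 1: 0→4, due 20, lateness -16
Order 2: 4→14, due 39, lateness -25
Order 3: 14→28, due 50, lateness -22
Order 4: 28→44, due 41, lateness 3
Order 5: 44→53, due 40, lateness 13
Order 6: 53→65, due 78, lateness -13
Maximum = 13.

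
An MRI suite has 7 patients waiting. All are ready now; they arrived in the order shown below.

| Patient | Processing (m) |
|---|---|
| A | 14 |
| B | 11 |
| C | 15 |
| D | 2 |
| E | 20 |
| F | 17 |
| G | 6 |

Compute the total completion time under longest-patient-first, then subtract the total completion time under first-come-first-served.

73

LPT (decreasing processing time): E F C A B G D.
E: 0→20
F: 20→37
C: 37→52
A: 52→66
B: 66→77
G: 77→83
D: 83→85
Sum = 20+37+52+66+77+83+85 = 420.
FIFO (arrival order): A B C D E F G.
A: 0→14
B: 14→25
C: 25→40
D: 40→42
E: 42→62
F: 62→79
G: 79→85
Sum = 14+25+40+42+62+79+85 = 347.
Difference = 420 − 347 = 73.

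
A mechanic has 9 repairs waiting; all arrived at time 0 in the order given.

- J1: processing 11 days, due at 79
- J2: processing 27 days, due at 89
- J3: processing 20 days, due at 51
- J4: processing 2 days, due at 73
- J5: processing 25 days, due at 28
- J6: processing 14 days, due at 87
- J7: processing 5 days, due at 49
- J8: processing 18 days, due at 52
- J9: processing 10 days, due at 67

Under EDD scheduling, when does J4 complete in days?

80

EDD (increasing due date): J5 J7 J3 J8 J9 J4 J1 J6 J2.
J5: 0→25
J7: 25→30
J3: 30→50
J8: 50→68
J9: 68→78
J4: 78→80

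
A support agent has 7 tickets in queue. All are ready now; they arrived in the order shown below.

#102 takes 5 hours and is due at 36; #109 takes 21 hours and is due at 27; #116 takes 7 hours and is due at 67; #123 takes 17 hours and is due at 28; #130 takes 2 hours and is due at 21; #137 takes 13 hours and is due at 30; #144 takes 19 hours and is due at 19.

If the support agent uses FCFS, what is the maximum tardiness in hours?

65

FIFO (arrival order): #102 #109 #116 #123 #130 #137 #144.
#102: 0→5, due 36, tardiness 0
#109: 5→26, due 27, tardiness 0
#116: 26→33, due 67, tardiness 0
#123: 33→50, due 28, tardiness 22
#130: 50→52, due 21, tardiness 31
#137: 52→65, due 30, tardiness 35
#144: 65→84, due 19, tardiness 65
Maximum = 65.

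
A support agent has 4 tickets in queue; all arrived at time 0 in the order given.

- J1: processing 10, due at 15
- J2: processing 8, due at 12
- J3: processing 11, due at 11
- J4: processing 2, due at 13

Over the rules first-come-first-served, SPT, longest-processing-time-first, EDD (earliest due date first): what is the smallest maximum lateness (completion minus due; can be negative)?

16

FIFO (arrival order): J1 J2 J3 J4.
J1: 0→10, due 15, lateness -5
J2: 10→18, due 12, lateness 6
J3: 18→29, due 11, lateness 18
J4: 29→31, due 13, lateness 18
Maximum = 18.
SPT (increasing processing time): J4 J2 J1 J3.
J4: 0→2, due 13, lateness -11
J2: 2→10, due 12, lateness -2
J1: 10→20, due 15, lateness 5
J3: 20→31, due 11, lateness 20
Maximum = 20.
LPT (decreasing processing time): J3 J1 J2 J4.
J3: 0→11, due 11, lateness 0
J1: 11→21, due 15, lateness 6
J2: 21→29, due 12, lateness 17
J4: 29→31, due 13, lateness 18
Maximum = 18.
EDD (increasing due date): J3 J2 J4 J1.
J3: 0→11, due 11, lateness 0
J2: 11→19, due 12, lateness 7
J4: 19→21, due 13, lateness 8
J1: 21→31, due 15, lateness 16
Maximum = 16.
FIFO 18, SPT 20, LPT 18, EDD 16 → minimum 16.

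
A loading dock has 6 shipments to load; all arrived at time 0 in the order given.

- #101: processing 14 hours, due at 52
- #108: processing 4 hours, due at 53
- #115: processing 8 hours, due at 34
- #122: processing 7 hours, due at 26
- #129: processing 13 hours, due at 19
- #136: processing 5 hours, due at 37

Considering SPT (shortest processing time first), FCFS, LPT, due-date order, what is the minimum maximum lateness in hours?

-2

SPT (increasing processing time): #108 #136 #122 #115 #129 #101.
#108: 0→4, due 53, lateness -49
#136: 4→9, due 37, lateness -28
#122: 9→16, due 26, lateness -10
#115: 16→24, due 34, lateness -10
#129: 24→37, due 19, lateness 18
#101: 37→51, due 52, lateness -1
Maximum = 18.
FIFO (arrival order): #101 #108 #115 #122 #129 #136.
#101: 0→14, due 52, lateness -38
#108: 14→18, due 53, lateness -35
#115: 18→26, due 34, lateness -8
#122: 26→33, due 26, lateness 7
#129: 33→46, due 19, lateness 27
#136: 46→51, due 37, lateness 14
Maximum = 27.
LPT (decreasing processing time): #101 #129 #115 #122 #136 #108.
#101: 0→14, due 52, lateness -38
#129: 14→27, due 19, lateness 8
#115: 27→35, due 34, lateness 1
#122: 35→42, due 26, lateness 16
#136: 42→47, due 37, lateness 10
#108: 47→51, due 53, lateness -2
Maximum = 16.
EDD (increasing due date): #129 #122 #115 #136 #101 #108.
#129: 0→13, due 19, lateness -6
#122: 13→20, due 26, lateness -6
#115: 20→28, due 34, lateness -6
#136: 28→33, due 37, lateness -4
#101: 33→47, due 52, lateness -5
#108: 47→51, due 53, lateness -2
Maximum = -2.
SPT 18, FIFO 27, LPT 16, EDD -2 → minimum -2.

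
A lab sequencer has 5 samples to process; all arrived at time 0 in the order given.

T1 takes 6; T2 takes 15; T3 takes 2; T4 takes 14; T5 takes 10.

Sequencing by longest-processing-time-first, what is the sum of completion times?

LPT (decreasing processing time): T2 T4 T5 T1 T3.
T2: 0→15
T4: 15→29
T5: 29→39
T1: 39→45
T3: 45→47
Sum = 15+29+39+45+47 = 175.

175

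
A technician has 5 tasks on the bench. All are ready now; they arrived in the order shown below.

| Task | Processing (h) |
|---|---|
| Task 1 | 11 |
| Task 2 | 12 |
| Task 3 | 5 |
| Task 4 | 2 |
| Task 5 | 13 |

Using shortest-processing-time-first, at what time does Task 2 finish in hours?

30

SPT (increasing processing time): Task 4 Task 3 Task 1 Task 2 Task 5.
Task 4: 0→2
Task 3: 2→7
Task 1: 7→18
Task 2: 18→30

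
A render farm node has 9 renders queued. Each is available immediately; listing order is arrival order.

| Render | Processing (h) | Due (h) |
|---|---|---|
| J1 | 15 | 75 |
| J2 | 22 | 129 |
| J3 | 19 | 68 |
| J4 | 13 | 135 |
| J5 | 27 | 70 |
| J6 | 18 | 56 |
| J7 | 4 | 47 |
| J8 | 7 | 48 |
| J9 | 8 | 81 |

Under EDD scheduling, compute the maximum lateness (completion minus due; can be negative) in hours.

17

EDD (increasing due date): J7 J8 J6 J3 J5 J1 J9 J2 J4.
J7: 0→4, due 47, lateness -43
J8: 4→11, due 48, lateness -37
J6: 11→29, due 56, lateness -27
J3: 29→48, due 68, lateness -20
J5: 48→75, due 70, lateness 5
J1: 75→90, due 75, lateness 15
J9: 90→98, due 81, lateness 17
J2: 98→120, due 129, lateness -9
J4: 120→133, due 135, lateness -2
Maximum = 17.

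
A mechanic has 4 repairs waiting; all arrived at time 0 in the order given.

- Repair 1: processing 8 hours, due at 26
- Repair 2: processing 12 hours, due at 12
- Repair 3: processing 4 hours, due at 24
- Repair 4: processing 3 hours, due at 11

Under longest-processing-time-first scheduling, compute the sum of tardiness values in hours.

LPT (decreasing processing time): Repair 2 Repair 1 Repair 3 Repair 4.
Repair 2: 0→12, due 12, tardiness 0
Repair 1: 12→20, due 26, tardiness 0
Repair 3: 20→24, due 24, tardiness 0
Repair 4: 24→27, due 11, tardiness 16
Sum = 0+0+0+16 = 16.

16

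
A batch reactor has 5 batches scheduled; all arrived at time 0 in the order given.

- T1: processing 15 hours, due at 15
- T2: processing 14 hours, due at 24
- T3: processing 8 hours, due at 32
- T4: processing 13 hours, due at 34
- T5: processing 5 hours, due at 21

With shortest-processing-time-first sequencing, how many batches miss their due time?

SPT (increasing processing time): T5 T3 T4 T2 T1.
T5: 0→5, due 21, tardiness 0
T3: 5→13, due 32, tardiness 0
T4: 13→26, due 34, tardiness 0
T2: 26→40, due 24, tardiness 16
T1: 40→55, due 15, tardiness 40
Late batches: 2.

2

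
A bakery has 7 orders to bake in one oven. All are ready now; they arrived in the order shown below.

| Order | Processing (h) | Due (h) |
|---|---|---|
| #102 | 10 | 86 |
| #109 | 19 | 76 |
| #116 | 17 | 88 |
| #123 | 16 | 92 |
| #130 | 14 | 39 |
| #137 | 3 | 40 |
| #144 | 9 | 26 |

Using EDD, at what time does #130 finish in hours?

EDD (increasing due date): #144 #130 #137 #109 #102 #116 #123.
#144: 0→9
#130: 9→23

23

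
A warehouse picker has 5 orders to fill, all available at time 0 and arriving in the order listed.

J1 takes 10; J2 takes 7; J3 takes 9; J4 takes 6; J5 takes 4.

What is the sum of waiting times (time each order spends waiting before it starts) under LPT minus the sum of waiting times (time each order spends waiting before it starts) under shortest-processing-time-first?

LPT (decreasing processing time): J1 J3 J2 J4 J5.
J1: waits 0, runs 0→10
J3: waits 10, runs 10→19
J2: waits 19, runs 19→26
J4: waits 26, runs 26→32
J5: waits 32, runs 32→36
Sum = 0+10+19+26+32 = 87.
SPT (increasing processing time): J5 J4 J2 J3 J1.
J5: waits 0, runs 0→4
J4: waits 4, runs 4→10
J2: waits 10, runs 10→17
J3: waits 17, runs 17→26
J1: waits 26, runs 26→36
Sum = 0+4+10+17+26 = 57.
Difference = 87 − 57 = 30.

30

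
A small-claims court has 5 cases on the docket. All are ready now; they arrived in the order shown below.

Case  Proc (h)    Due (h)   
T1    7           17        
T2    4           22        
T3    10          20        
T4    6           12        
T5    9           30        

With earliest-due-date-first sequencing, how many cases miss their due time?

3

EDD (increasing due date): T4 T1 T3 T2 T5.
T4: 0→6, due 12, tardiness 0
T1: 6→13, due 17, tardiness 0
T3: 13→23, due 20, tardiness 3
T2: 23→27, due 22, tardiness 5
T5: 27→36, due 30, tardiness 6
Late cases: 3.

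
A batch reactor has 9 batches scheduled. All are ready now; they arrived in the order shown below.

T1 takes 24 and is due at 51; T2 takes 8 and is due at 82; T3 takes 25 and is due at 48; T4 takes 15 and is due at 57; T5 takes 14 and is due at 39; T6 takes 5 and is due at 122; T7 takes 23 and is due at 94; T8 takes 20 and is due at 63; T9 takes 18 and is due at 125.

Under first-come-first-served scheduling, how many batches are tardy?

6

FIFO (arrival order): T1 T2 T3 T4 T5 T6 T7 T8 T9.
T1: 0→24, due 51, tardiness 0
T2: 24→32, due 82, tardiness 0
T3: 32→57, due 48, tardiness 9
T4: 57→72, due 57, tardiness 15
T5: 72→86, due 39, tardiness 47
T6: 86→91, due 122, tardiness 0
T7: 91→114, due 94, tardiness 20
T8: 114→134, due 63, tardiness 71
T9: 134→152, due 125, tardiness 27
Late batches: 6.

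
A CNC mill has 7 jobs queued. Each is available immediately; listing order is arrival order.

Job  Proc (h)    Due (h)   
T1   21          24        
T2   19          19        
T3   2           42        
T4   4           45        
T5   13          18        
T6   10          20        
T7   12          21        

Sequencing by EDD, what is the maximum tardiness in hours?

51

EDD (increasing due date): T5 T2 T6 T7 T1 T3 T4.
T5: 0→13, due 18, tardiness 0
T2: 13→32, due 19, tardiness 13
T6: 32→42, due 20, tardiness 22
T7: 42→54, due 21, tardiness 33
T1: 54→75, due 24, tardiness 51
T3: 75→77, due 42, tardiness 35
T4: 77→81, due 45, tardiness 36
Maximum = 51.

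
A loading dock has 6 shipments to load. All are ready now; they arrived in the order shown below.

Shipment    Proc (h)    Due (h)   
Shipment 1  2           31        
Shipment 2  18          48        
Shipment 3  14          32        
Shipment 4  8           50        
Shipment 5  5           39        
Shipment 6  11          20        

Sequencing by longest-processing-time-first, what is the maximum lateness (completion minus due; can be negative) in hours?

27

LPT (decreasing processing time): Shipment 2 Shipment 3 Shipment 6 Shipment 4 Shipment 5 Shipment 1.
Shipment 2: 0→18, due 48, lateness -30
Shipment 3: 18→32, due 32, lateness 0
Shipment 6: 32→43, due 20, lateness 23
Shipment 4: 43→51, due 50, lateness 1
Shipment 5: 51→56, due 39, lateness 17
Shipment 1: 56→58, due 31, lateness 27
Maximum = 27.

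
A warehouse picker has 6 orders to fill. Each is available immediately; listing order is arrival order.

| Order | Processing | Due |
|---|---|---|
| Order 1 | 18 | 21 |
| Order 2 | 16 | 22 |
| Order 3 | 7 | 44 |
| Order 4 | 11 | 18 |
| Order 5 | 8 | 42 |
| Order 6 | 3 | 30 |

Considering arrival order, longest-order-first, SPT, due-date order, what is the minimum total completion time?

FIFO (arrival order): Order 1 Order 2 Order 3 Order 4 Order 5 Order 6.
Order 1: 0→18
Order 2: 18→34
Order 3: 34→41
Order 4: 41→52
Order 5: 52→60
Order 6: 60→63
Sum = 18+34+41+52+60+63 = 268.
LPT (decreasing processing time): Order 1 Order 2 Order 4 Order 5 Order 3 Order 6.
Order 1: 0→18
Order 2: 18→34
Order 4: 34→45
Order 5: 45→53
Order 3: 53→60
Order 6: 60→63
Sum = 18+34+45+53+60+63 = 273.
SPT (increasing processing time): Order 6 Order 3 Order 5 Order 4 Order 2 Order 1.
Order 6: 0→3
Order 3: 3→10
Order 5: 10→18
Order 4: 18→29
Order 2: 29→45
Order 1: 45→63
Sum = 3+10+18+29+45+63 = 168.
EDD (increasing due date): Order 4 Order 1 Order 2 Order 6 Order 5 Order 3.
Order 4: 0→11
Order 1: 11→29
Order 2: 29→45
Order 6: 45→48
Order 5: 48→56
Order 3: 56→63
Sum = 11+29+45+48+56+63 = 252.
FIFO 268, LPT 273, SPT 168, EDD 252 → minimum 168.

168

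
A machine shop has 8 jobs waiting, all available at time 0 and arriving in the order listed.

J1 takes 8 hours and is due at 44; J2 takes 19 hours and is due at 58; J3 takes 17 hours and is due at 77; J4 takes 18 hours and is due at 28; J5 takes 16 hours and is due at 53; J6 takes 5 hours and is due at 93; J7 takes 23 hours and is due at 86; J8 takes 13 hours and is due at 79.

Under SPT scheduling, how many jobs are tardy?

SPT (increasing processing time): J6 J1 J8 J5 J3 J4 J2 J7.
J6: 0→5, due 93, tardiness 0
J1: 5→13, due 44, tardiness 0
J8: 13→26, due 79, tardiness 0
J5: 26→42, due 53, tardiness 0
J3: 42→59, due 77, tardiness 0
J4: 59→77, due 28, tardiness 49
J2: 77→96, due 58, tardiness 38
J7: 96→119, due 86, tardiness 33
Late jobs: 3.

3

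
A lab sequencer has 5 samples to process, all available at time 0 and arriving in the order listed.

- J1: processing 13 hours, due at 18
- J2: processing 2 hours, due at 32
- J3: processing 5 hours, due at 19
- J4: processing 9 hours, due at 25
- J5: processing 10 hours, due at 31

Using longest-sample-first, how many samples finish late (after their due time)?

3

LPT (decreasing processing time): J1 J5 J4 J3 J2.
J1: 0→13, due 18, tardiness 0
J5: 13→23, due 31, tardiness 0
J4: 23→32, due 25, tardiness 7
J3: 32→37, due 19, tardiness 18
J2: 37→39, due 32, tardiness 7
Late samples: 3.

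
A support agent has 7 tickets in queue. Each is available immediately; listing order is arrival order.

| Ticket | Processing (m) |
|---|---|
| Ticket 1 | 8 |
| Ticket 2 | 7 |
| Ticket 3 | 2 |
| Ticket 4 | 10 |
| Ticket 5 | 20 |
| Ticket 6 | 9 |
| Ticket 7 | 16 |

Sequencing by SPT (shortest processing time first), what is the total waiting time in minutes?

SPT (increasing processing time): Ticket 3 Ticket 2 Ticket 1 Ticket 6 Ticket 4 Ticket 7 Ticket 5.
Ticket 3: waits 0, runs 0→2
Ticket 2: waits 2, runs 2→9
Ticket 1: waits 9, runs 9→17
Ticket 6: waits 17, runs 17→26
Ticket 4: waits 26, runs 26→36
Ticket 7: waits 36, runs 36→52
Ticket 5: waits 52, runs 52→72
Sum = 0+2+9+17+26+36+52 = 142.

142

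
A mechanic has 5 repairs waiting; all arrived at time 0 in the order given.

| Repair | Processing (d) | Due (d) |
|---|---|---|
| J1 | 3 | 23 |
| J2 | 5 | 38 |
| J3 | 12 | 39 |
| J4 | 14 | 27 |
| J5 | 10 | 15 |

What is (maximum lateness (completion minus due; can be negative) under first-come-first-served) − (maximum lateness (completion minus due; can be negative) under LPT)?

8

FIFO (arrival order): J1 J2 J3 J4 J5.
J1: 0→3, due 23, lateness -20
J2: 3→8, due 38, lateness -30
J3: 8→20, due 39, lateness -19
J4: 20→34, due 27, lateness 7
J5: 34→44, due 15, lateness 29
Maximum = 29.
LPT (decreasing processing time): J4 J3 J5 J2 J1.
J4: 0→14, due 27, lateness -13
J3: 14→26, due 39, lateness -13
J5: 26→36, due 15, lateness 21
J2: 36→41, due 38, lateness 3
J1: 41→44, due 23, lateness 21
Maximum = 21.
Difference = 29 − 21 = 8.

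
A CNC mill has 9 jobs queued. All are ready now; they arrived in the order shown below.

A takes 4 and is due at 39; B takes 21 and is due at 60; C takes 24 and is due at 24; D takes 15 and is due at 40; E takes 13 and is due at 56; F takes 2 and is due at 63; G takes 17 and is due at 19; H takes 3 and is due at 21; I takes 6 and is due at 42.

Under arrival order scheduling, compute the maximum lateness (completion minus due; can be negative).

FIFO (arrival order): A B C D E F G H I.
A: 0→4, due 39, lateness -35
B: 4→25, due 60, lateness -35
C: 25→49, due 24, lateness 25
D: 49→64, due 40, lateness 24
E: 64→77, due 56, lateness 21
F: 77→79, due 63, lateness 16
G: 79→96, due 19, lateness 77
H: 96→99, due 21, lateness 78
I: 99→105, due 42, lateness 63
Maximum = 78.

78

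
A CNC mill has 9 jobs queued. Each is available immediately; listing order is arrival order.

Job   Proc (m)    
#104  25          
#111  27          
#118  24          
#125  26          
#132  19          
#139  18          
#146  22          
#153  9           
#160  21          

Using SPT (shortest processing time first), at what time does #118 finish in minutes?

SPT (increasing processing time): #153 #139 #132 #160 #146 #118 #104 #125 #111.
#153: 0→9
#139: 9→27
#132: 27→46
#160: 46→67
#146: 67→89
#118: 89→113

113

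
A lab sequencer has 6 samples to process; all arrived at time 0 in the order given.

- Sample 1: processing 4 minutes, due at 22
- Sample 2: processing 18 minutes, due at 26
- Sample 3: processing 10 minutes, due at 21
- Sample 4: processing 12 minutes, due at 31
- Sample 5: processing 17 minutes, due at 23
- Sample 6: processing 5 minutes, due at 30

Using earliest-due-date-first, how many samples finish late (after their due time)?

4

EDD (increasing due date): Sample 3 Sample 1 Sample 5 Sample 2 Sample 6 Sample 4.
Sample 3: 0→10, due 21, tardiness 0
Sample 1: 10→14, due 22, tardiness 0
Sample 5: 14→31, due 23, tardiness 8
Sample 2: 31→49, due 26, tardiness 23
Sample 6: 49→54, due 30, tardiness 24
Sample 4: 54→66, due 31, tardiness 35
Late samples: 4.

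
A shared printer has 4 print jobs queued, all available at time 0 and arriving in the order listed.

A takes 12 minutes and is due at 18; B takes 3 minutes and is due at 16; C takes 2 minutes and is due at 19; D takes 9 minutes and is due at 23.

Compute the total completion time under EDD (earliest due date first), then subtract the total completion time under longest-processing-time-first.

-22

EDD (increasing due date): B A C D.
B: 0→3
A: 3→15
C: 15→17
D: 17→26
Sum = 3+15+17+26 = 61.
LPT (decreasing processing time): A D B C.
A: 0→12
D: 12→21
B: 21→24
C: 24→26
Sum = 12+21+24+26 = 83.
Difference = 61 − 83 = -22.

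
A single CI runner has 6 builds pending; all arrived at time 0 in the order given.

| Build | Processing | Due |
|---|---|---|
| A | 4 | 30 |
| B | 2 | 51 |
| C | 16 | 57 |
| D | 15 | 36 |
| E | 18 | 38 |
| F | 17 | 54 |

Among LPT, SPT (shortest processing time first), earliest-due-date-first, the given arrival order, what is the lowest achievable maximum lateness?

LPT (decreasing processing time): E F C D A B.
E: 0→18, due 38, lateness -20
F: 18→35, due 54, lateness -19
C: 35→51, due 57, lateness -6
D: 51→66, due 36, lateness 30
A: 66→70, due 30, lateness 40
B: 70→72, due 51, lateness 21
Maximum = 40.
SPT (increasing processing time): B A D C F E.
B: 0→2, due 51, lateness -49
A: 2→6, due 30, lateness -24
D: 6→21, due 36, lateness -15
C: 21→37, due 57, lateness -20
F: 37→54, due 54, lateness 0
E: 54→72, due 38, lateness 34
Maximum = 34.
EDD (increasing due date): A D E B F C.
A: 0→4, due 30, lateness -26
D: 4→19, due 36, lateness -17
E: 19→37, due 38, lateness -1
B: 37→39, due 51, lateness -12
F: 39→56, due 54, lateness 2
C: 56→72, due 57, lateness 15
Maximum = 15.
FIFO (arrival order): A B C D E F.
A: 0→4, due 30, lateness -26
B: 4→6, due 51, lateness -45
C: 6→22, due 57, lateness -35
D: 22→37, due 36, lateness 1
E: 37→55, due 38, lateness 17
F: 55→72, due 54, lateness 18
Maximum = 18.
LPT 40, SPT 34, EDD 15, FIFO 18 → minimum 15.

15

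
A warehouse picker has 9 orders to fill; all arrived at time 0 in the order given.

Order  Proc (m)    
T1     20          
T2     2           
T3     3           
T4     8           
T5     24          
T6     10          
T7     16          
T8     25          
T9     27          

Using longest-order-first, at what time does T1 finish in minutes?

LPT (decreasing processing time): T9 T8 T5 T1 T7 T6 T4 T3 T2.
T9: 0→27
T8: 27→52
T5: 52→76
T1: 76→96

96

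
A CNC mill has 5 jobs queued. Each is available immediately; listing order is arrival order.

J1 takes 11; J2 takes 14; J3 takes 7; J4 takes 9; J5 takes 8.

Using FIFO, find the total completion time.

FIFO (arrival order): J1 J2 J3 J4 J5.
J1: 0→11
J2: 11→25
J3: 25→32
J4: 32→41
J5: 41→49
Sum = 11+25+32+41+49 = 158.

158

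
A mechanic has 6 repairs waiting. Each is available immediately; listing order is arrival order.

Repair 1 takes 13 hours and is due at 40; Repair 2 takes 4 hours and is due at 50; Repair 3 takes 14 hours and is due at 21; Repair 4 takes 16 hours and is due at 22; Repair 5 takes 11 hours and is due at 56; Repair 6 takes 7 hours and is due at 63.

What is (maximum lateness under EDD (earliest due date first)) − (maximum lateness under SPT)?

-35

EDD (increasing due date): Repair 3 Repair 4 Repair 1 Repair 2 Repair 5 Repair 6.
Repair 3: 0→14, due 21, lateness -7
Repair 4: 14→30, due 22, lateness 8
Repair 1: 30→43, due 40, lateness 3
Repair 2: 43→47, due 50, lateness -3
Repair 5: 47→58, due 56, lateness 2
Repair 6: 58→65, due 63, lateness 2
Maximum = 8.
SPT (increasing processing time): Repair 2 Repair 6 Repair 5 Repair 1 Repair 3 Repair 4.
Repair 2: 0→4, due 50, lateness -46
Repair 6: 4→11, due 63, lateness -52
Repair 5: 11→22, due 56, lateness -34
Repair 1: 22→35, due 40, lateness -5
Repair 3: 35→49, due 21, lateness 28
Repair 4: 49→65, due 22, lateness 43
Maximum = 43.
Difference = 8 − 43 = -35.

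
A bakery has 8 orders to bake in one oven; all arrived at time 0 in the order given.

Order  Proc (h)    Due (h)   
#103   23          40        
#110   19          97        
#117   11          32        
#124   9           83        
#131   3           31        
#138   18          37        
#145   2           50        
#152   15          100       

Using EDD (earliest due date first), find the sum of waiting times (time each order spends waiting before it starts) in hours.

EDD (increasing due date): #131 #117 #138 #103 #145 #124 #110 #152.
#131: waits 0, runs 0→3
#117: waits 3, runs 3→14
#138: waits 14, runs 14→32
#103: waits 32, runs 32→55
#145: waits 55, runs 55→57
#124: waits 57, runs 57→66
#110: waits 66, runs 66→85
#152: waits 85, runs 85→100
Sum = 0+3+14+32+55+57+66+85 = 312.

312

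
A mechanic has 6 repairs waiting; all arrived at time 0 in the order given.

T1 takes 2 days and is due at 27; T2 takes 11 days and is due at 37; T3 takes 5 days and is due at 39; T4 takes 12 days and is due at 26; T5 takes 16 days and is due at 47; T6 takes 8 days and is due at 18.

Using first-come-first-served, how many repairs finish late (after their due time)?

FIFO (arrival order): T1 T2 T3 T4 T5 T6.
T1: 0→2, due 27, tardiness 0
T2: 2→13, due 37, tardiness 0
T3: 13→18, due 39, tardiness 0
T4: 18→30, due 26, tardiness 4
T5: 30→46, due 47, tardiness 0
T6: 46→54, due 18, tardiness 36
Late repairs: 2.

2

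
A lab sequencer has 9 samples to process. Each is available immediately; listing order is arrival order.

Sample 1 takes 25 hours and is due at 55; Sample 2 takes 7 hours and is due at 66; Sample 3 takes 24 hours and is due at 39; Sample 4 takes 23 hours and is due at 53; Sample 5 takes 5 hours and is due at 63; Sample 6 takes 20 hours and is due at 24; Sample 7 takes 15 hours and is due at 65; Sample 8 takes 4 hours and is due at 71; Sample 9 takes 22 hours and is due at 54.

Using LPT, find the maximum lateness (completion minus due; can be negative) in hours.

90

LPT (decreasing processing time): Sample 1 Sample 3 Sample 4 Sample 9 Sample 6 Sample 7 Sample 2 Sample 5 Sample 8.
Sample 1: 0→25, due 55, lateness -30
Sample 3: 25→49, due 39, lateness 10
Sample 4: 49→72, due 53, lateness 19
Sample 9: 72→94, due 54, lateness 40
Sample 6: 94→114, due 24, lateness 90
Sample 7: 114→129, due 65, lateness 64
Sample 2: 129→136, due 66, lateness 70
Sample 5: 136→141, due 63, lateness 78
Sample 8: 141→145, due 71, lateness 74
Maximum = 90.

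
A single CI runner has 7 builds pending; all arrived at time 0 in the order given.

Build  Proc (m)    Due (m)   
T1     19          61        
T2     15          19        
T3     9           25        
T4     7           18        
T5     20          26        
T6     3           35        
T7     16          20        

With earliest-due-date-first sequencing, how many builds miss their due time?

EDD (increasing due date): T4 T2 T7 T3 T5 T6 T1.
T4: 0→7, due 18, tardiness 0
T2: 7→22, due 19, tardiness 3
T7: 22→38, due 20, tardiness 18
T3: 38→47, due 25, tardiness 22
T5: 47→67, due 26, tardiness 41
T6: 67→70, due 35, tardiness 35
T1: 70→89, due 61, tardiness 28
Late builds: 6.

6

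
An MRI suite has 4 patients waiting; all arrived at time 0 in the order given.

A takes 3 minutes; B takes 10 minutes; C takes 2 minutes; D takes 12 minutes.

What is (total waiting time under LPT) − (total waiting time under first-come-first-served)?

28

LPT (decreasing processing time): D B A C.
D: waits 0, runs 0→12
B: waits 12, runs 12→22
A: waits 22, runs 22→25
C: waits 25, runs 25→27
Sum = 0+12+22+25 = 59.
FIFO (arrival order): A B C D.
A: waits 0, runs 0→3
B: waits 3, runs 3→13
C: waits 13, runs 13→15
D: waits 15, runs 15→27
Sum = 0+3+13+15 = 31.
Difference = 59 − 31 = 28.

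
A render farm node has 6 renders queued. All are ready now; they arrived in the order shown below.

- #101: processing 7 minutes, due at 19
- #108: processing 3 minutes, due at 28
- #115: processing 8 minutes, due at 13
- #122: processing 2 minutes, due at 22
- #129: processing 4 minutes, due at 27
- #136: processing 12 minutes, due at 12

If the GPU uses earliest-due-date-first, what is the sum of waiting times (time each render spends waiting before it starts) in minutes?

121

EDD (increasing due date): #136 #115 #101 #122 #129 #108.
#136: waits 0, runs 0→12
#115: waits 12, runs 12→20
#101: waits 20, runs 20→27
#122: waits 27, runs 27→29
#129: waits 29, runs 29→33
#108: waits 33, runs 33→36
Sum = 0+12+20+27+29+33 = 121.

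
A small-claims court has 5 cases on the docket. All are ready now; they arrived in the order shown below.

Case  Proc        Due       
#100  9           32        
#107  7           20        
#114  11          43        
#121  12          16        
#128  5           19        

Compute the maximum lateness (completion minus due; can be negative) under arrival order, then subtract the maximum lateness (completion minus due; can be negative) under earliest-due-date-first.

21

FIFO (arrival order): #100 #107 #114 #121 #128.
#100: 0→9, due 32, lateness -23
#107: 9→16, due 20, lateness -4
#114: 16→27, due 43, lateness -16
#121: 27→39, due 16, lateness 23
#128: 39→44, due 19, lateness 25
Maximum = 25.
EDD (increasing due date): #121 #128 #107 #100 #114.
#121: 0→12, due 16, lateness -4
#128: 12→17, due 19, lateness -2
#107: 17→24, due 20, lateness 4
#100: 24→33, due 32, lateness 1
#114: 33→44, due 43, lateness 1
Maximum = 4.
Difference = 25 − 4 = 21.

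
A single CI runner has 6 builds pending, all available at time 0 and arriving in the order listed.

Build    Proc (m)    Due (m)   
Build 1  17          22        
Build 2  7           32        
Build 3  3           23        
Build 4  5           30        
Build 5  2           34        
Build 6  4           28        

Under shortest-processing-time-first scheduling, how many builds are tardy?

1

SPT (increasing processing time): Build 5 Build 3 Build 6 Build 4 Build 2 Build 1.
Build 5: 0→2, due 34, tardiness 0
Build 3: 2→5, due 23, tardiness 0
Build 6: 5→9, due 28, tardiness 0
Build 4: 9→14, due 30, tardiness 0
Build 2: 14→21, due 32, tardiness 0
Build 1: 21→38, due 22, tardiness 16
Late builds: 1.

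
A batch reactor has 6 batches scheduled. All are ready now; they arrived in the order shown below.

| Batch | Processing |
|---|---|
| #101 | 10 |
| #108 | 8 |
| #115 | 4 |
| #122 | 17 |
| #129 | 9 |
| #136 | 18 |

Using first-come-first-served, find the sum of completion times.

203

FIFO (arrival order): #101 #108 #115 #122 #129 #136.
#101: 0→10
#108: 10→18
#115: 18→22
#122: 22→39
#129: 39→48
#136: 48→66
Sum = 10+18+22+39+48+66 = 203.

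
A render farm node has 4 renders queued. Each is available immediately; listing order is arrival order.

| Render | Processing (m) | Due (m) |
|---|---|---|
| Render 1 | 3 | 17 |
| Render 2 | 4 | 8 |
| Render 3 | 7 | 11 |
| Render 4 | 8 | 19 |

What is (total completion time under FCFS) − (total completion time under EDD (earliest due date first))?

FIFO (arrival order): Render 1 Render 2 Render 3 Render 4.
Render 1: 0→3
Render 2: 3→7
Render 3: 7→14
Render 4: 14→22
Sum = 3+7+14+22 = 46.
EDD (increasing due date): Render 2 Render 3 Render 1 Render 4.
Render 2: 0→4
Render 3: 4→11
Render 1: 11→14
Render 4: 14→22
Sum = 4+11+14+22 = 51.
Difference = 46 − 51 = -5.

-5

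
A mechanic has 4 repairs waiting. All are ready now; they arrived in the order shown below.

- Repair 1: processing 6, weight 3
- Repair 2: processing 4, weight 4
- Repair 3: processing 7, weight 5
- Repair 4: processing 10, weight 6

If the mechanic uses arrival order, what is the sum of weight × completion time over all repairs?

305

FIFO (arrival order): Repair 1 Repair 2 Repair 3 Repair 4.
Repair 1: finishes 6, weight 3, w·C = 18
Repair 2: finishes 10, weight 4, w·C = 40
Repair 3: finishes 17, weight 5, w·C = 85
Repair 4: finishes 27, weight 6, w·C = 162
Sum = 18+40+85+162 = 305.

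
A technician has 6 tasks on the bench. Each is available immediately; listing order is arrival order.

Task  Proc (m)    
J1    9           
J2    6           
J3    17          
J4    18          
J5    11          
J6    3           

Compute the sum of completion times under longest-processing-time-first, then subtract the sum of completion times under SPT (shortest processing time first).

LPT (decreasing processing time): J4 J3 J5 J1 J2 J6.
J4: 0→18
J3: 18→35
J5: 35→46
J1: 46→55
J2: 55→61
J6: 61→64
Sum = 18+35+46+55+61+64 = 279.
SPT (increasing processing time): J6 J2 J1 J5 J3 J4.
J6: 0→3
J2: 3→9
J1: 9→18
J5: 18→29
J3: 29→46
J4: 46→64
Sum = 3+9+18+29+46+64 = 169.
Difference = 279 − 169 = 110.

110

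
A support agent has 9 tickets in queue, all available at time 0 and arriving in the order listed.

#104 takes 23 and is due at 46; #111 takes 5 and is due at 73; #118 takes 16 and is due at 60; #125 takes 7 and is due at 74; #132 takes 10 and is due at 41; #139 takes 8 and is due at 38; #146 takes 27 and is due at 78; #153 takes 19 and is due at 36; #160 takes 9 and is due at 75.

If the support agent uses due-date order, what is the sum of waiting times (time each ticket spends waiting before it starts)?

485

EDD (increasing due date): #153 #139 #132 #104 #118 #111 #125 #160 #146.
#153: waits 0, runs 0→19
#139: waits 19, runs 19→27
#132: waits 27, runs 27→37
#104: waits 37, runs 37→60
#118: waits 60, runs 60→76
#111: waits 76, runs 76→81
#125: waits 81, runs 81→88
#160: waits 88, runs 88→97
#146: waits 97, runs 97→124
Sum = 0+19+27+37+60+76+81+88+97 = 485.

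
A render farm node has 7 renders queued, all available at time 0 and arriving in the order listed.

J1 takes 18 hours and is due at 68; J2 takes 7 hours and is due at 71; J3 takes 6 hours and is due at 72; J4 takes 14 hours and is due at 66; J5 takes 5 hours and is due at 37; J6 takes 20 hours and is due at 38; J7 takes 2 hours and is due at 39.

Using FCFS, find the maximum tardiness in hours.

FIFO (arrival order): J1 J2 J3 J4 J5 J6 J7.
J1: 0→18, due 68, tardiness 0
J2: 18→25, due 71, tardiness 0
J3: 25→31, due 72, tardiness 0
J4: 31→45, due 66, tardiness 0
J5: 45→50, due 37, tardiness 13
J6: 50→70, due 38, tardiness 32
J7: 70→72, due 39, tardiness 33
Maximum = 33.

33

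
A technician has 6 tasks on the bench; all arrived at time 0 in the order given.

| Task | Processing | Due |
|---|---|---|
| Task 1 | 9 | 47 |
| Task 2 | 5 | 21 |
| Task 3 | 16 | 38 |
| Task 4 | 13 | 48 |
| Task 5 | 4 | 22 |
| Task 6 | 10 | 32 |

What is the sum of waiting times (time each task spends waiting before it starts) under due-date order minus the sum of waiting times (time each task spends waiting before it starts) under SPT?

EDD (increasing due date): Task 2 Task 5 Task 6 Task 3 Task 1 Task 4.
Task 2: waits 0, runs 0→5
Task 5: waits 5, runs 5→9
Task 6: waits 9, runs 9→19
Task 3: waits 19, runs 19→35
Task 1: waits 35, runs 35→44
Task 4: waits 44, runs 44→57
Sum = 0+5+9+19+35+44 = 112.
SPT (increasing processing time): Task 5 Task 2 Task 1 Task 6 Task 4 Task 3.
Task 5: waits 0, runs 0→4
Task 2: waits 4, runs 4→9
Task 1: waits 9, runs 9→18
Task 6: waits 18, runs 18→28
Task 4: waits 28, runs 28→41
Task 3: waits 41, runs 41→57
Sum = 0+4+9+18+28+41 = 100.
Difference = 112 − 100 = 12.

12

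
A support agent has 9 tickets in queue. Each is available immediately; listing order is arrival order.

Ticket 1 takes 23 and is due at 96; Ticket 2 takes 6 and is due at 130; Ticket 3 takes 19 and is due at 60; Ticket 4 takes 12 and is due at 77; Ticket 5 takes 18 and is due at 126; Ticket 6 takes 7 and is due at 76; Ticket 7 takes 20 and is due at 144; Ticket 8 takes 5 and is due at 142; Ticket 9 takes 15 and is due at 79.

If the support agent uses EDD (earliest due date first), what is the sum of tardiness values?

0

EDD (increasing due date): Ticket 3 Ticket 6 Ticket 4 Ticket 9 Ticket 1 Ticket 5 Ticket 2 Ticket 8 Ticket 7.
Ticket 3: 0→19, due 60, tardiness 0
Ticket 6: 19→26, due 76, tardiness 0
Ticket 4: 26→38, due 77, tardiness 0
Ticket 9: 38→53, due 79, tardiness 0
Ticket 1: 53→76, due 96, tardiness 0
Ticket 5: 76→94, due 126, tardiness 0
Ticket 2: 94→100, due 130, tardiness 0
Ticket 8: 100→105, due 142, tardiness 0
Ticket 7: 105→125, due 144, tardiness 0
Sum = 0+0+0+0+0+0+0+0+0 = 0.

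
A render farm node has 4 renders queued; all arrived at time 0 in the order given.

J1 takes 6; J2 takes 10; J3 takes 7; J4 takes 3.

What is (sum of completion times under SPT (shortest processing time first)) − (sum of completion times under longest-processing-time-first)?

-22

SPT (increasing processing time): J4 J1 J3 J2.
J4: 0→3
J1: 3→9
J3: 9→16
J2: 16→26
Sum = 3+9+16+26 = 54.
LPT (decreasing processing time): J2 J3 J1 J4.
J2: 0→10
J3: 10→17
J1: 17→23
J4: 23→26
Sum = 10+17+23+26 = 76.
Difference = 54 − 76 = -22.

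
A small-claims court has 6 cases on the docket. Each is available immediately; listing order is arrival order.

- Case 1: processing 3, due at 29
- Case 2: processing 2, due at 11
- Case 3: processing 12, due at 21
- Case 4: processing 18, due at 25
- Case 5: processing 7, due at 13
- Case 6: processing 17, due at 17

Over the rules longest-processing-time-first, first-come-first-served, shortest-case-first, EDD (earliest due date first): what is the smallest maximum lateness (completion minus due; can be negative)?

LPT (decreasing processing time): Case 4 Case 6 Case 3 Case 5 Case 1 Case 2.
Case 4: 0→18, due 25, lateness -7
Case 6: 18→35, due 17, lateness 18
Case 3: 35→47, due 21, lateness 26
Case 5: 47→54, due 13, lateness 41
Case 1: 54→57, due 29, lateness 28
Case 2: 57→59, due 11, lateness 48
Maximum = 48.
FIFO (arrival order): Case 1 Case 2 Case 3 Case 4 Case 5 Case 6.
Case 1: 0→3, due 29, lateness -26
Case 2: 3→5, due 11, lateness -6
Case 3: 5→17, due 21, lateness -4
Case 4: 17→35, due 25, lateness 10
Case 5: 35→42, due 13, lateness 29
Case 6: 42→59, due 17, lateness 42
Maximum = 42.
SPT (increasing processing time): Case 2 Case 1 Case 5 Case 3 Case 6 Case 4.
Case 2: 0→2, due 11, lateness -9
Case 1: 2→5, due 29, lateness -24
Case 5: 5→12, due 13, lateness -1
Case 3: 12→24, due 21, lateness 3
Case 6: 24→41, due 17, lateness 24
Case 4: 41→59, due 25, lateness 34
Maximum = 34.
EDD (increasing due date): Case 2 Case 5 Case 6 Case 3 Case 4 Case 1.
Case 2: 0→2, due 11, lateness -9
Case 5: 2→9, due 13, lateness -4
Case 6: 9→26, due 17, lateness 9
Case 3: 26→38, due 21, lateness 17
Case 4: 38→56, due 25, lateness 31
Case 1: 56→59, due 29, lateness 30
Maximum = 31.
LPT 48, FIFO 42, SPT 34, EDD 31 → minimum 31.

31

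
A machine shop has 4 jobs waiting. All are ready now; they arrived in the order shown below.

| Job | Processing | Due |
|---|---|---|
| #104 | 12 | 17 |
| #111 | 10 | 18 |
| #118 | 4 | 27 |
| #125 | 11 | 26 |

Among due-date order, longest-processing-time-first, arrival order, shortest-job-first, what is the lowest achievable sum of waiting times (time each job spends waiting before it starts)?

EDD (increasing due date): #104 #111 #125 #118.
#104: waits 0, runs 0→12
#111: waits 12, runs 12→22
#125: waits 22, runs 22→33
#118: waits 33, runs 33→37
Sum = 0+12+22+33 = 67.
LPT (decreasing processing time): #104 #125 #111 #118.
#104: waits 0, runs 0→12
#125: waits 12, runs 12→23
#111: waits 23, runs 23→33
#118: waits 33, runs 33→37
Sum = 0+12+23+33 = 68.
FIFO (arrival order): #104 #111 #118 #125.
#104: waits 0, runs 0→12
#111: waits 12, runs 12→22
#118: waits 22, runs 22→26
#125: waits 26, runs 26→37
Sum = 0+12+22+26 = 60.
SPT (increasing processing time): #118 #111 #125 #104.
#118: waits 0, runs 0→4
#111: waits 4, runs 4→14
#125: waits 14, runs 14→25
#104: waits 25, runs 25→37
Sum = 0+4+14+25 = 43.
EDD 67, LPT 68, FIFO 60, SPT 43 → minimum 43.

43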